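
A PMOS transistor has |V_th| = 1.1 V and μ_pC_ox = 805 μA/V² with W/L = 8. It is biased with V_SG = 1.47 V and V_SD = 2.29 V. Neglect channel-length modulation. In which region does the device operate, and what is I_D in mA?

Saturation; I_D = 0.441 mA

k_p = μ_pC_ox · (W/L) = 6.44 mA/V².
V_ov = V_SG − |V_th| = 1.47 − 1.1 = 0.37 V.
Since V_SD = 2.29 V ≥ V_ov = 0.37 V, the device is in saturation.
I_D = ½ k_p V_ov² = 0.5 × 6.44 × 0.37² = 0.441 mA.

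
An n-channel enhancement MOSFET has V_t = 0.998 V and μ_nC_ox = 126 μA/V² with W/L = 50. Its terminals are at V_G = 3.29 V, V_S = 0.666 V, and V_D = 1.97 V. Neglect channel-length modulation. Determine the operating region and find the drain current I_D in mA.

Triode; I_D = 8.00 mA

V_GS = V_G − V_S = 3.29 − 0.666 = 2.62 V; V_DS = V_D − V_S = 1.97 − 0.666 = 1.3 V.
k_n = μ_nC_ox · (W/L) = 6.3 mA/V².
V_ov = V_GS − V_t = 2.62 − 0.998 = 1.63 V.
Since V_DS = 1.3 V < V_ov = 1.63 V, the device is in the triode region.
I_D = k_n [V_ov · V_DS − ½ V_DS²] = 6.3 × [1.63 × 1.3 − 0.5 × 1.3²] = 8 mA.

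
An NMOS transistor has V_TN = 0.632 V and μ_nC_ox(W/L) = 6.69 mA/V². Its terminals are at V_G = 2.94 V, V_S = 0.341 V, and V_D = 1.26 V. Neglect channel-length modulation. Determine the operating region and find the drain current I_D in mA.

Triode; I_D = 9.27 mA

V_GS = V_G − V_S = 2.94 − 0.341 = 2.6 V; V_DS = V_D − V_S = 1.26 − 0.341 = 0.919 V.
V_ov = V_GS − V_TN = 2.6 − 0.632 = 1.97 V.
Since V_DS = 0.919 V < V_ov = 1.97 V, the device is in the triode region.
I_D = k_n [V_ov · V_DS − ½ V_DS²] = 6.69 × [1.97 × 0.919 − 0.5 × 0.919²] = 9.27 mA.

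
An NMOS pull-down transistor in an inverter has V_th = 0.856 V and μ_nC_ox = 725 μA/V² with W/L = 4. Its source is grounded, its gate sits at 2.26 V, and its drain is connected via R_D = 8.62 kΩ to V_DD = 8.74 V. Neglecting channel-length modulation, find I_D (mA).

I_D = 0.983 mA

V_GS = V_G = 2.26 V, so V_ov = 2.26 − 0.856 = 1.4 V.
k_n = μ_nC_ox · (W/L) = 2.9 mA/V².
Assume saturation: I_D = ½ k_n V_ov² = 0.5 × 2.9 × 1.4² = 2.86 mA, giving V_DS = V_DD − I_D R_D = 8.74 − 2.86 × 8.62 = -15.9 V.
But -15.9 V < V_ov = 1.4 V, so the device is actually in triode.
In triode I_D = k_n[V_ov V_DS − ½ V_DS²] and I_D = (V_DD − V_DS)/R_D. Equating: 12.5 V_DS² − 36.1 V_DS + 8.74 = 0, giving V_DS = 0.267 V (the root below V_ov).
I_D = (8.74 − 0.267) / 8.62 = 0.983 mA.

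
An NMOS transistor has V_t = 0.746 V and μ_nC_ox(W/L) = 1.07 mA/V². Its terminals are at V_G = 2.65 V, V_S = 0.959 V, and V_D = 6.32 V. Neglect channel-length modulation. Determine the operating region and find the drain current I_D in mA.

Saturation; I_D = 0.478 mA

V_GS = V_G − V_S = 2.65 − 0.959 = 1.69 V; V_DS = V_D − V_S = 6.32 − 0.959 = 5.36 V.
V_ov = V_GS − V_t = 1.69 − 0.746 = 0.945 V.
Since V_DS = 5.36 V ≥ V_ov = 0.945 V, the device is in saturation.
I_D = ½ k_n V_ov² = 0.5 × 1.07 × 0.945² = 0.478 mA.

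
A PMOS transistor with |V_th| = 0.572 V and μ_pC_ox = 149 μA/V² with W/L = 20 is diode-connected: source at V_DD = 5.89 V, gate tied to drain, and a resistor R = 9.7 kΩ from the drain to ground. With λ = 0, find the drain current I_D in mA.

With gate tied to drain, V_SG = V_SD ≥ V_SG − |V_th|, so the device is in saturation.
k_p = μ_pC_ox · (W/L) = 2.98 mA/V².
KCL at the drain: ½ k_p (V_SG − |V_th|)² = (V_DD − V_SG)/R.
Let x = V_SG − 0.572. Then 14.5 x² + x − 5.318 = 0, giving x = 0.573 V (positive root), so V_SG = 1.14 V.
I_D = (V_DD − V_SG)/R = (5.89 − 1.14) / 9.7 = 0.489 mA.

I_D = 0.489 mA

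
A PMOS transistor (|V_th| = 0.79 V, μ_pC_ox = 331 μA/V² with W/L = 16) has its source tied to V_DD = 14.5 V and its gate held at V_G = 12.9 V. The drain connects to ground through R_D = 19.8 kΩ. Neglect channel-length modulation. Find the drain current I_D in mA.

V_SG = V_DD − V_G = 14.5 − 12.9 = 1.6 V, so V_ov = 1.6 − 0.79 = 0.81 V.
k_p = μ_pC_ox · (W/L) = 5.296 mA/V².
Assume saturation: I_D = ½ k_p V_ov² = 0.5 × 5.296 × 0.81² = 1.74 mA, giving V_SD = V_DD − I_D R_D = 14.5 − 1.74 × 19.8 = -19.9 V.
But -19.9 V < V_ov = 0.81 V, so the device is actually in triode.
In triode I_D = k_p[V_ov V_SD − ½ V_SD²] and I_D = (V_DD − V_SD)/R_D. Equating: 52.4 V_SD² − 85.94 V_SD + 14.5 = 0, giving V_SD = 0.191 V (the root below V_ov).
I_D = (14.5 − 0.191) / 19.8 = 0.723 mA.

I_D = 0.723 mA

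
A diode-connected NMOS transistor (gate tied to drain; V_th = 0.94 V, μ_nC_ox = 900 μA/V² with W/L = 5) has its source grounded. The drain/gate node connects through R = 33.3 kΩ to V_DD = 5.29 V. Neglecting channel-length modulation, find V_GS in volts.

With gate tied to drain, V_GS = V_DS ≥ V_GS − V_th, so the device is in saturation.
k_n = μ_nC_ox · (W/L) = 4.5 mA/V².
KCL at the drain: ½ k_n (V_GS − V_th)² = (V_DD − V_GS)/R.
Let x = V_GS − 0.94. Then 74.9 x² + x − 4.35 = 0, giving x = 0.234 V (positive root), so V_GS = 1.17 V.
I_D = (V_DD − V_GS)/R = (5.29 − 1.17) / 33.3 = 0.124 mA.

V_GS = 1.17 V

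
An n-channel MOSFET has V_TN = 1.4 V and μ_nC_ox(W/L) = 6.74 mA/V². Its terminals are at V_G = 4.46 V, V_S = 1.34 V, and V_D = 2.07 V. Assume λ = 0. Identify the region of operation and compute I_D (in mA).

V_GS = V_G − V_S = 4.46 − 1.34 = 3.12 V; V_DS = V_D − V_S = 2.07 − 1.34 = 0.73 V.
V_ov = V_GS − V_TN = 3.12 − 1.4 = 1.72 V.
Since V_DS = 0.73 V < V_ov = 1.72 V, the device is in the triode region.
I_D = k_n [V_ov · V_DS − ½ V_DS²] = 6.74 × [1.72 × 0.73 − 0.5 × 0.73²] = 6.67 mA.

Triode; I_D = 6.67 mA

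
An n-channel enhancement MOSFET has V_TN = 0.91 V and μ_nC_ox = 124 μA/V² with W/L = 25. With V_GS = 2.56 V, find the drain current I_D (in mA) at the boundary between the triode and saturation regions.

At the boundary V_DS = V_ov = V_GS − V_TN = 2.56 − 0.91 = 1.65 V.
k_n = μ_nC_ox · (W/L) = 3.1 mA/V².
I_D = ½ k_n V_ov² = 0.5 × 3.1 × 1.65² = 4.22 mA.

I_D = 4.22 mA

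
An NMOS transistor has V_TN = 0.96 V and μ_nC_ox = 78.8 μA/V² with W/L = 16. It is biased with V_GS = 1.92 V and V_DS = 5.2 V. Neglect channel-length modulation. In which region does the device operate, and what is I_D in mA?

k_n = μ_nC_ox · (W/L) = 1.261 mA/V².
V_ov = V_GS − V_TN = 1.92 − 0.96 = 0.96 V.
Since V_DS = 5.2 V ≥ V_ov = 0.96 V, the device is in saturation.
I_D = ½ k_n V_ov² = 0.5 × 1.261 × 0.96² = 0.581 mA.

Saturation; I_D = 0.581 mA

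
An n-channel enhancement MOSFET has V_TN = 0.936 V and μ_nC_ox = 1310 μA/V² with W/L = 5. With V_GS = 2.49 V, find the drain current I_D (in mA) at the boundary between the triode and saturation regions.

At the boundary V_DS = V_ov = V_GS − V_TN = 2.49 − 0.936 = 1.55 V.
k_n = μ_nC_ox · (W/L) = 6.55 mA/V².
I_D = ½ k_n V_ov² = 0.5 × 6.55 × 1.55² = 7.91 mA.

I_D = 7.91 mA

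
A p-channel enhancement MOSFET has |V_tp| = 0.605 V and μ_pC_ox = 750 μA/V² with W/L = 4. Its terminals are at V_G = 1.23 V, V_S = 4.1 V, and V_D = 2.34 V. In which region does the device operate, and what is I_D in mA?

Triode; I_D = 7.31 mA

V_SG = V_S − V_G = 4.1 − 1.23 = 2.87 V; V_SD = V_S − V_D = 4.1 − 2.34 = 1.76 V.
k_p = μ_pC_ox · (W/L) = 3 mA/V².
V_ov = V_SG − |V_tp| = 2.87 − 0.605 = 2.26 V.
Since V_SD = 1.76 V < V_ov = 2.26 V, the device is in the triode region.
I_D = k_p [V_ov · V_SD − ½ V_SD²] = 3 × [2.26 × 1.76 − 0.5 × 1.76²] = 7.31 mA.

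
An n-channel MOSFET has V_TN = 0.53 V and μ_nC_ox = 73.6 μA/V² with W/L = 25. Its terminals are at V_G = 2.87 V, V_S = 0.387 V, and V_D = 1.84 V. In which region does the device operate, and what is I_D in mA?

V_GS = V_G − V_S = 2.87 − 0.387 = 2.48 V; V_DS = V_D − V_S = 1.84 − 0.387 = 1.45 V.
k_n = μ_nC_ox · (W/L) = 1.84 mA/V².
V_ov = V_GS − V_TN = 2.48 − 0.53 = 1.95 V.
Since V_DS = 1.45 V < V_ov = 1.95 V, the device is in the triode region.
I_D = k_n [V_ov · V_DS − ½ V_DS²] = 1.84 × [1.95 × 1.45 − 0.5 × 1.45²] = 3.28 mA.

Triode; I_D = 3.28 mA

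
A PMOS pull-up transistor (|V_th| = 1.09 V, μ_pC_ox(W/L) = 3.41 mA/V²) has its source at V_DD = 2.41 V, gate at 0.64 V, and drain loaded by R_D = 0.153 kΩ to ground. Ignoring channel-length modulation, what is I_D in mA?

V_SG = V_DD − V_G = 2.41 − 0.64 = 1.77 V, so V_ov = 1.77 − 1.09 = 0.68 V.
Assume saturation: I_D = ½ k_p V_ov² = 0.5 × 3.41 × 0.68² = 0.788 mA, giving V_SD = V_DD − I_D R_D = 2.41 − 0.788 × 0.153 = 2.29 V.
V_SD = 2.29 V ≥ V_ov = 0.68 V, confirming saturation.

I_D = 0.788 mA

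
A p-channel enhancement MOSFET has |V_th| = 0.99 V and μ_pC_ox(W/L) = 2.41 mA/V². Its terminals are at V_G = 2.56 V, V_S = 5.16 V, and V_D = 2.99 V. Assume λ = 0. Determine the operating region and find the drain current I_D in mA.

V_SG = V_S − V_G = 5.16 − 2.56 = 2.6 V; V_SD = V_S − V_D = 5.16 − 2.99 = 2.17 V.
V_ov = V_SG − |V_th| = 2.6 − 0.99 = 1.61 V.
Since V_SD = 2.17 V ≥ V_ov = 1.61 V, the device is in saturation.
I_D = ½ k_p V_ov² = 0.5 × 2.41 × 1.61² = 3.12 mA.

Saturation; I_D = 3.12 mA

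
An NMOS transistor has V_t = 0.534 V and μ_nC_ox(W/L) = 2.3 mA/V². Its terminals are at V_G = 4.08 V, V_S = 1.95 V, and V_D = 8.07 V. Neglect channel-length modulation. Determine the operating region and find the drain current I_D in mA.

Saturation; I_D = 2.93 mA

V_GS = V_G − V_S = 4.08 − 1.95 = 2.13 V; V_DS = V_D − V_S = 8.07 − 1.95 = 6.12 V.
V_ov = V_GS − V_t = 2.13 − 0.534 = 1.6 V.
Since V_DS = 6.12 V ≥ V_ov = 1.6 V, the device is in saturation.
I_D = ½ k_n V_ov² = 0.5 × 2.3 × 1.6² = 2.93 mA.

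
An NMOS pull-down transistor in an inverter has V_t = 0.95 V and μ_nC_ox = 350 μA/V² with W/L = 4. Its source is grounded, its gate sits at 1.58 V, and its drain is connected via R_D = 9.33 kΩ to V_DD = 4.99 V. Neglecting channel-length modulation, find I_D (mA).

V_GS = V_G = 1.58 V, so V_ov = 1.58 − 0.95 = 0.63 V.
k_n = μ_nC_ox · (W/L) = 1.4 mA/V².
Assume saturation: I_D = ½ k_n V_ov² = 0.5 × 1.4 × 0.63² = 0.278 mA, giving V_DS = V_DD − I_D R_D = 4.99 − 0.278 × 9.33 = 2.4 V.
V_DS = 2.4 V ≥ V_ov = 0.63 V, confirming saturation.

I_D = 0.278 mA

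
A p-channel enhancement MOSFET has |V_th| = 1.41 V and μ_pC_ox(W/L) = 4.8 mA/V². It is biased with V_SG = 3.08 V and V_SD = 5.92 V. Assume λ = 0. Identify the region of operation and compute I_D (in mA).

Saturation; I_D = 6.69 mA

V_ov = V_SG − |V_th| = 3.08 − 1.41 = 1.67 V.
Since V_SD = 5.92 V ≥ V_ov = 1.67 V, the device is in saturation.
I_D = ½ k_p V_ov² = 0.5 × 4.8 × 1.67² = 6.69 mA.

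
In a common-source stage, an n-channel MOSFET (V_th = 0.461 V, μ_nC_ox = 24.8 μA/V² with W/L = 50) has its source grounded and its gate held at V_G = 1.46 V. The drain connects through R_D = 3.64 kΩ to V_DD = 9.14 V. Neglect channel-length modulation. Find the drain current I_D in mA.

I_D = 0.619 mA

V_GS = V_G = 1.46 V, so V_ov = 1.46 − 0.461 = 0.999 V.
k_n = μ_nC_ox · (W/L) = 1.24 mA/V².
Assume saturation: I_D = ½ k_n V_ov² = 0.5 × 1.24 × 0.999² = 0.619 mA, giving V_DS = V_DD − I_D R_D = 9.14 − 0.619 × 3.64 = 6.89 V.
V_DS = 6.89 V ≥ V_ov = 0.999 V, confirming saturation.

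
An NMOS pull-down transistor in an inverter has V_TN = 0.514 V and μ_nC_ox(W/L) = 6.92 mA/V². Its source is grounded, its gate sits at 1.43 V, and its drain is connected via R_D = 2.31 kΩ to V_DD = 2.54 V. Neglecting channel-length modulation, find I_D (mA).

V_GS = V_G = 1.43 V, so V_ov = 1.43 − 0.514 = 0.916 V.
Assume saturation: I_D = ½ k_n V_ov² = 0.5 × 6.92 × 0.916² = 2.9 mA, giving V_DS = V_DD − I_D R_D = 2.54 − 2.9 × 2.31 = -4.17 V.
But -4.17 V < V_ov = 0.916 V, so the device is actually in triode.
In triode I_D = k_n[V_ov V_DS − ½ V_DS²] and I_D = (V_DD − V_DS)/R_D. Equating: 7.99 V_DS² − 15.64 V_DS + 2.54 = 0, giving V_DS = 0.179 V (the root below V_ov).
I_D = (2.54 − 0.179) / 2.31 = 1.02 mA.

I_D = 1.02 mA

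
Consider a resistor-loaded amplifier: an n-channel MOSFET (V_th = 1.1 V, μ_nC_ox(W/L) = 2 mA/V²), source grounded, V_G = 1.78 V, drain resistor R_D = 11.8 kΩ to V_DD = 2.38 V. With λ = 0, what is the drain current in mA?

I_D = 0.188 mA

V_GS = V_G = 1.78 V, so V_ov = 1.78 − 1.1 = 0.68 V.
Assume saturation: I_D = ½ k_n V_ov² = 0.5 × 2 × 0.68² = 0.462 mA, giving V_DS = V_DD − I_D R_D = 2.38 − 0.462 × 11.8 = -3.08 V.
But -3.08 V < V_ov = 0.68 V, so the device is actually in triode.
In triode I_D = k_n[V_ov V_DS − ½ V_DS²] and I_D = (V_DD − V_DS)/R_D. Equating: 11.8 V_DS² − 17.05 V_DS + 2.38 = 0, giving V_DS = 0.157 V (the root below V_ov).
I_D = (2.38 − 0.157) / 11.8 = 0.188 mA.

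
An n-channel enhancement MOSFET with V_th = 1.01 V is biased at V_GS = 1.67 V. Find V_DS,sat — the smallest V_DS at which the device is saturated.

The boundary between triode and saturation is V_DS = V_GS − V_th = V_ov.
V_ov = 1.67 − 1.01 = 0.66 V.

V_DS,sat = 0.660 V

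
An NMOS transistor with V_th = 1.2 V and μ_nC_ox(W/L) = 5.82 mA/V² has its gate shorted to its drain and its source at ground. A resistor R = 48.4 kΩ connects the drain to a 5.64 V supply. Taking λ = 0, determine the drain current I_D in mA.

With gate tied to drain, V_GS = V_DS ≥ V_GS − V_th, so the device is in saturation.
KCL at the drain: ½ k_n (V_GS − V_th)² = (V_DD − V_GS)/R.
Let x = V_GS − 1.2. Then 141 x² + x − 4.44 = 0, giving x = 0.174 V (positive root), so V_GS = 1.37 V.
I_D = (V_DD − V_GS)/R = (5.64 − 1.37) / 48.4 = 0.0881 mA.

I_D = 0.0881 mA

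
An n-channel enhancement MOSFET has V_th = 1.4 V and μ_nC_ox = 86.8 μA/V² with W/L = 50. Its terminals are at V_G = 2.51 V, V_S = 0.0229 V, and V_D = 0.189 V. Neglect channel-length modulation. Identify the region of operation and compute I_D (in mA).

Triode; I_D = 0.724 mA

V_GS = V_G − V_S = 2.51 − 0.0229 = 2.49 V; V_DS = V_D − V_S = 0.189 − 0.0229 = 0.166 V.
k_n = μ_nC_ox · (W/L) = 4.34 mA/V².
V_ov = V_GS − V_th = 2.49 − 1.4 = 1.09 V.
Since V_DS = 0.166 V < V_ov = 1.09 V, the device is in the triode region.
I_D = k_n [V_ov · V_DS − ½ V_DS²] = 4.34 × [1.09 × 0.166 − 0.5 × 0.166²] = 0.724 mA.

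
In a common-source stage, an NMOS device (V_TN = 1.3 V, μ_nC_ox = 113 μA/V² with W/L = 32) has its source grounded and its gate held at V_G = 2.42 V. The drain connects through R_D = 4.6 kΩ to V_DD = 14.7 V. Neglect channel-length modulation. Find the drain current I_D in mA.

V_GS = V_G = 2.42 V, so V_ov = 2.42 − 1.3 = 1.12 V.
k_n = μ_nC_ox · (W/L) = 3.616 mA/V².
Assume saturation: I_D = ½ k_n V_ov² = 0.5 × 3.616 × 1.12² = 2.27 mA, giving V_DS = V_DD − I_D R_D = 14.7 − 2.27 × 4.6 = 4.27 V.
V_DS = 4.27 V ≥ V_ov = 1.12 V, confirming saturation.

I_D = 2.27 mA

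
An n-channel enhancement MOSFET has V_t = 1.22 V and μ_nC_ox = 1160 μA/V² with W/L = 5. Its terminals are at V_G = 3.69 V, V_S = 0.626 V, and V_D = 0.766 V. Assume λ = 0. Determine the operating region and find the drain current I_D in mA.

V_GS = V_G − V_S = 3.69 − 0.626 = 3.06 V; V_DS = V_D − V_S = 0.766 − 0.626 = 0.14 V.
k_n = μ_nC_ox · (W/L) = 5.8 mA/V².
V_ov = V_GS − V_t = 3.06 − 1.22 = 1.84 V.
Since V_DS = 0.14 V < V_ov = 1.84 V, the device is in the triode region.
I_D = k_n [V_ov · V_DS − ½ V_DS²] = 5.8 × [1.84 × 0.14 − 0.5 × 0.14²] = 1.44 mA.

Triode; I_D = 1.44 mA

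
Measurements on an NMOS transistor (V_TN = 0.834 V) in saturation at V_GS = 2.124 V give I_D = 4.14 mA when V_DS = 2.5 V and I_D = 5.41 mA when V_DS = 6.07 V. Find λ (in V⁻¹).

With V_GS fixed, I_D ∝ (1 + λ V_DS) in saturation, so I_D2/I_D1 = (1 + λ V_DS2)/(1 + λ V_DS1).
5.41/4.14 = 1.307 = (1 + 6.07 λ)/(1 + 2.5 λ).
Solving: λ (I_D1 V_DS2 − I_D2 V_DS1) = I_D2 − I_D1, so λ = (5.41 − 4.14) / (4.14 × 6.07 − 5.41 × 2.5) = 1.27 / 11.6 = 0.109 V⁻¹.

λ = 0.109 V⁻¹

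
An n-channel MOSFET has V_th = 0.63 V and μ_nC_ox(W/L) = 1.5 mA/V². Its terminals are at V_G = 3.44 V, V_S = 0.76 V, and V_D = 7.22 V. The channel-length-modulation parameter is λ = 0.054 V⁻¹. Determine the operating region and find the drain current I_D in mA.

V_GS = V_G − V_S = 3.44 − 0.76 = 2.68 V; V_DS = V_D − V_S = 7.22 − 0.76 = 6.46 V.
V_ov = V_GS − V_th = 2.68 − 0.63 = 2.05 V.
Since V_DS = 6.46 V ≥ V_ov = 2.05 V, the device is in saturation.
I_D = ½ k_n V_ov² (1 + λ V_DS) = 0.5 × 1.5 × 2.05² × (1 + 0.054 × 6.46) = 4.25 mA.

Saturation; I_D = 4.25 mA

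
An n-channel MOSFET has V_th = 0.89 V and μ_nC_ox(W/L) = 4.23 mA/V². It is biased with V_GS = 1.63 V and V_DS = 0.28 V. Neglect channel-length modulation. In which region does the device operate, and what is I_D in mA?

Triode; I_D = 0.711 mA

V_ov = V_GS − V_th = 1.63 − 0.89 = 0.74 V.
Since V_DS = 0.28 V < V_ov = 0.74 V, the device is in the triode region.
I_D = k_n [V_ov · V_DS − ½ V_DS²] = 4.23 × [0.74 × 0.28 − 0.5 × 0.28²] = 0.711 mA.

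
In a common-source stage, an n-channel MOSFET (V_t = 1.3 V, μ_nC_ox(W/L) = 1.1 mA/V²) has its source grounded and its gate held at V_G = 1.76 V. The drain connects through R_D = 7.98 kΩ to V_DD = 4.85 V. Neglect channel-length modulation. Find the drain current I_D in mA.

V_GS = V_G = 1.76 V, so V_ov = 1.76 − 1.3 = 0.46 V.
Assume saturation: I_D = ½ k_n V_ov² = 0.5 × 1.1 × 0.46² = 0.116 mA, giving V_DS = V_DD − I_D R_D = 4.85 − 0.116 × 7.98 = 3.92 V.
V_DS = 3.92 V ≥ V_ov = 0.46 V, confirming saturation.

I_D = 0.116 mA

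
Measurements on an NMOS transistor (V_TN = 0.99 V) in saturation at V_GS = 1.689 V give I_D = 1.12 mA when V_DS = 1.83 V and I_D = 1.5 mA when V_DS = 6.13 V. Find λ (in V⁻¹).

With V_GS fixed, I_D ∝ (1 + λ V_DS) in saturation, so I_D2/I_D1 = (1 + λ V_DS2)/(1 + λ V_DS1).
1.5/1.12 = 1.339 = (1 + 6.13 λ)/(1 + 1.83 λ).
Solving: λ (I_D1 V_DS2 − I_D2 V_DS1) = I_D2 − I_D1, so λ = (1.5 − 1.12) / (1.12 × 6.13 − 1.5 × 1.83) = 0.38 / 4.12 = 0.0922 V⁻¹.

λ = 0.0922 V⁻¹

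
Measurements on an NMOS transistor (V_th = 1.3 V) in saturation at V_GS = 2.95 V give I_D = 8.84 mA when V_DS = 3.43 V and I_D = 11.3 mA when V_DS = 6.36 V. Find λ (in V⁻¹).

With V_GS fixed, I_D ∝ (1 + λ V_DS) in saturation, so I_D2/I_D1 = (1 + λ V_DS2)/(1 + λ V_DS1).
11.3/8.84 = 1.278 = (1 + 6.36 λ)/(1 + 3.43 λ).
Solving: λ (I_D1 V_DS2 − I_D2 V_DS1) = I_D2 − I_D1, so λ = (11.3 − 8.84) / (8.84 × 6.36 − 11.3 × 3.43) = 2.46 / 17.5 = 0.141 V⁻¹.

λ = 0.141 V⁻¹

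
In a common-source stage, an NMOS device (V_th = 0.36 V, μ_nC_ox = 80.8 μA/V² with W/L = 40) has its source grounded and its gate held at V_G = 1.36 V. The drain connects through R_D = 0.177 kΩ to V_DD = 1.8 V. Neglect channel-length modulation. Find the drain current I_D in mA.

V_GS = V_G = 1.36 V, so V_ov = 1.36 − 0.36 = 1 V.
k_n = μ_nC_ox · (W/L) = 3.232 mA/V².
Assume saturation: I_D = ½ k_n V_ov² = 0.5 × 3.232 × 1² = 1.62 mA, giving V_DS = V_DD − I_D R_D = 1.8 − 1.62 × 0.177 = 1.51 V.
V_DS = 1.51 V ≥ V_ov = 1 V, confirming saturation.

I_D = 1.62 mA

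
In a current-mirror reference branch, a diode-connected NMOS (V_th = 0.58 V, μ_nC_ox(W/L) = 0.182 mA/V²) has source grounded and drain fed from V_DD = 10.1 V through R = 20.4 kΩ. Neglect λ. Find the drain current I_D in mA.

I_D = 0.368 mA

With gate tied to drain, V_GS = V_DS ≥ V_GS − V_th, so the device is in saturation.
KCL at the drain: ½ k_n (V_GS − V_th)² = (V_DD − V_GS)/R.
Let x = V_GS − 0.58. Then 1.86 x² + x − 9.52 = 0, giving x = 2.01 V (positive root), so V_GS = 2.59 V.
I_D = (V_DD − V_GS)/R = (10.1 − 2.59) / 20.4 = 0.368 mA.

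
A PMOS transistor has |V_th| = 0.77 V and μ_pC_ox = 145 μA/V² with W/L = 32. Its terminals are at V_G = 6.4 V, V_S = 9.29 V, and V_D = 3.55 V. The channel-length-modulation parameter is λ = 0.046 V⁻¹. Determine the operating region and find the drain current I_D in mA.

Saturation; I_D = 13.2 mA

V_SG = V_S − V_G = 9.29 − 6.4 = 2.89 V; V_SD = V_S − V_D = 9.29 − 3.55 = 5.74 V.
k_p = μ_pC_ox · (W/L) = 4.64 mA/V².
V_ov = V_SG − |V_th| = 2.89 − 0.77 = 2.12 V.
Since V_SD = 5.74 V ≥ V_ov = 2.12 V, the device is in saturation.
I_D = ½ k_p V_ov² (1 + λ V_SD) = 0.5 × 4.64 × 2.12² × (1 + 0.046 × 5.74) = 13.2 mA.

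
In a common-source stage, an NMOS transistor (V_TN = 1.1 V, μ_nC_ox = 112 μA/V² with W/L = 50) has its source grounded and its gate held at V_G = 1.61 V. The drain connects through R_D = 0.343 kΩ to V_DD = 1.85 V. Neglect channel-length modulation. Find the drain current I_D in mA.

V_GS = V_G = 1.61 V, so V_ov = 1.61 − 1.1 = 0.51 V.
k_n = μ_nC_ox · (W/L) = 5.6 mA/V².
Assume saturation: I_D = ½ k_n V_ov² = 0.5 × 5.6 × 0.51² = 0.728 mA, giving V_DS = V_DD − I_D R_D = 1.85 − 0.728 × 0.343 = 1.6 V.
V_DS = 1.6 V ≥ V_ov = 0.51 V, confirming saturation.

I_D = 0.728 mA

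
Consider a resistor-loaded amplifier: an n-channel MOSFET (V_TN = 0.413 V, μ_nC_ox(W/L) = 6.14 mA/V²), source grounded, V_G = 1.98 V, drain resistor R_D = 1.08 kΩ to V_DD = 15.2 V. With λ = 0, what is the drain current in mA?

I_D = 7.54 mA

V_GS = V_G = 1.98 V, so V_ov = 1.98 − 0.413 = 1.57 V.
Assume saturation: I_D = ½ k_n V_ov² = 0.5 × 6.14 × 1.57² = 7.54 mA, giving V_DS = V_DD − I_D R_D = 15.2 − 7.54 × 1.08 = 7.06 V.
V_DS = 7.06 V ≥ V_ov = 1.57 V, confirming saturation.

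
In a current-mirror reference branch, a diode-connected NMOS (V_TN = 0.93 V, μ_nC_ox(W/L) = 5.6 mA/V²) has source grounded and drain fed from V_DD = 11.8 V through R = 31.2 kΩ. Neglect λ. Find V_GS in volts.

With gate tied to drain, V_GS = V_DS ≥ V_GS − V_TN, so the device is in saturation.
KCL at the drain: ½ k_n (V_GS − V_TN)² = (V_DD − V_GS)/R.
Let x = V_GS − 0.93. Then 87.4 x² + x − 10.87 = 0, giving x = 0.347 V (positive root), so V_GS = 1.28 V.
I_D = (V_DD − V_GS)/R = (11.8 − 1.28) / 31.2 = 0.337 mA.

V_GS = 1.28 V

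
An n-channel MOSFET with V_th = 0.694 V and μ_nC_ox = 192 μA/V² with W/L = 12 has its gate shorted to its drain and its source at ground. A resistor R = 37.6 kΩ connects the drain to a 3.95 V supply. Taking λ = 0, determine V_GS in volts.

With gate tied to drain, V_GS = V_DS ≥ V_GS − V_th, so the device is in saturation.
k_n = μ_nC_ox · (W/L) = 2.304 mA/V².
KCL at the drain: ½ k_n (V_GS − V_th)² = (V_DD − V_GS)/R.
Let x = V_GS − 0.694. Then 43.3 x² + x − 3.256 = 0, giving x = 0.263 V (positive root), so V_GS = 0.957 V.
I_D = (V_DD − V_GS)/R = (3.95 − 0.957) / 37.6 = 0.0796 mA.

V_GS = 0.957 V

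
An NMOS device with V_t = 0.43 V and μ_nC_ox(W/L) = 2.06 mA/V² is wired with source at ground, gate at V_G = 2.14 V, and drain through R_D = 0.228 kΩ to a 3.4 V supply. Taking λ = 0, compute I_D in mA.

I_D = 3.01 mA

V_GS = V_G = 2.14 V, so V_ov = 2.14 − 0.43 = 1.71 V.
Assume saturation: I_D = ½ k_n V_ov² = 0.5 × 2.06 × 1.71² = 3.01 mA, giving V_DS = V_DD − I_D R_D = 3.4 − 3.01 × 0.228 = 2.71 V.
V_DS = 2.71 V ≥ V_ov = 1.71 V, confirming saturation.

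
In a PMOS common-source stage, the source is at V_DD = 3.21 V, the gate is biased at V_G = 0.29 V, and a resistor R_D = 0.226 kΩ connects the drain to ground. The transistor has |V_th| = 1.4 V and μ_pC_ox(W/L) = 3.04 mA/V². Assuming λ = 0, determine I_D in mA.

V_SG = V_DD − V_G = 3.21 − 0.29 = 2.92 V, so V_ov = 2.92 − 1.4 = 1.52 V.
Assume saturation: I_D = ½ k_p V_ov² = 0.5 × 3.04 × 1.52² = 3.51 mA, giving V_SD = V_DD − I_D R_D = 3.21 − 3.51 × 0.226 = 2.42 V.
V_SD = 2.42 V ≥ V_ov = 1.52 V, confirming saturation.

I_D = 3.51 mA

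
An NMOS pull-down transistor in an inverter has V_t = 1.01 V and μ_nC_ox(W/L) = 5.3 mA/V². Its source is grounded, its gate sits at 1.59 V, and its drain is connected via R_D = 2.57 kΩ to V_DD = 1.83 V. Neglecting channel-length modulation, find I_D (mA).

I_D = 0.613 mA

V_GS = V_G = 1.59 V, so V_ov = 1.59 − 1.01 = 0.58 V.
Assume saturation: I_D = ½ k_n V_ov² = 0.5 × 5.3 × 0.58² = 0.891 mA, giving V_DS = V_DD − I_D R_D = 1.83 − 0.891 × 2.57 = -0.461 V.
But -0.461 V < V_ov = 0.58 V, so the device is actually in triode.
In triode I_D = k_n[V_ov V_DS − ½ V_DS²] and I_D = (V_DD − V_DS)/R_D. Equating: 6.81 V_DS² − 8.9 V_DS + 1.83 = 0, giving V_DS = 0.256 V (the root below V_ov).
I_D = (1.83 − 0.256) / 2.57 = 0.613 mA.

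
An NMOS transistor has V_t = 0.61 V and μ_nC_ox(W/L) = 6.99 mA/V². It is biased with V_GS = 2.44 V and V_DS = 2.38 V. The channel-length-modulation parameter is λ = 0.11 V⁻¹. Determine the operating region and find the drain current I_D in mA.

V_ov = V_GS − V_t = 2.44 − 0.61 = 1.83 V.
Since V_DS = 2.38 V ≥ V_ov = 1.83 V, the device is in saturation.
I_D = ½ k_n V_ov² (1 + λ V_DS) = 0.5 × 6.99 × 1.83² × (1 + 0.11 × 2.38) = 14.8 mA.

Saturation; I_D = 14.8 mA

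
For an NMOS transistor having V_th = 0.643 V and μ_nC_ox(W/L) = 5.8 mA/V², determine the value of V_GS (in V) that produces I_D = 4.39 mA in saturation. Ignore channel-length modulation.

In saturation I_D = ½ k_n (V_GS − V_th)², so V_GS − V_th = √(2 I_D / k_n) = √(2 × 4.39 / 5.8) = 1.23 V.
V_GS = 0.643 + 1.23 = 1.87 V.

V_GS = 1.87 V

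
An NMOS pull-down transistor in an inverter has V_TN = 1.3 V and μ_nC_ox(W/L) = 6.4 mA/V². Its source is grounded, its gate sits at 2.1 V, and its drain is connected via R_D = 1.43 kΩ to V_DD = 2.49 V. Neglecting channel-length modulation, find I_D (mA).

I_D = 1.48 mA

V_GS = V_G = 2.1 V, so V_ov = 2.1 − 1.3 = 0.8 V.
Assume saturation: I_D = ½ k_n V_ov² = 0.5 × 6.4 × 0.8² = 2.05 mA, giving V_DS = V_DD − I_D R_D = 2.49 − 2.05 × 1.43 = -0.439 V.
But -0.439 V < V_ov = 0.8 V, so the device is actually in triode.
In triode I_D = k_n[V_ov V_DS − ½ V_DS²] and I_D = (V_DD − V_DS)/R_D. Equating: 4.58 V_DS² − 8.322 V_DS + 2.49 = 0, giving V_DS = 0.378 V (the root below V_ov).
I_D = (2.49 − 0.378) / 1.43 = 1.48 mA.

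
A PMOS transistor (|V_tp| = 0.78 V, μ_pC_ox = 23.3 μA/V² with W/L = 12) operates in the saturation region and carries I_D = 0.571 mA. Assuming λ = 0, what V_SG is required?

V_SG = 2.80 V

k_p = μ_pC_ox · (W/L) = 0.2796 mA/V².
In saturation I_D = ½ k_p (V_SG − |V_tp|)², so V_SG − |V_tp| = √(2 I_D / k_p) = √(2 × 0.571 / 0.2796) = 2.02 V.
V_SG = 0.78 + 2.02 = 2.8 V.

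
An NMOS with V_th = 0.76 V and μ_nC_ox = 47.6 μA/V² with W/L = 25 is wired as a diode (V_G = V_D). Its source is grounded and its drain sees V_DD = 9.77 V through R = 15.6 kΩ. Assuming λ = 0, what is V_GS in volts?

V_GS = 1.69 V

With gate tied to drain, V_GS = V_DS ≥ V_GS − V_th, so the device is in saturation.
k_n = μ_nC_ox · (W/L) = 1.19 mA/V².
KCL at the drain: ½ k_n (V_GS − V_th)² = (V_DD − V_GS)/R.
Let x = V_GS − 0.76. Then 9.28 x² + x − 9.01 = 0, giving x = 0.933 V (positive root), so V_GS = 1.69 V.
I_D = (V_DD − V_GS)/R = (9.77 − 1.69) / 15.6 = 0.518 mA.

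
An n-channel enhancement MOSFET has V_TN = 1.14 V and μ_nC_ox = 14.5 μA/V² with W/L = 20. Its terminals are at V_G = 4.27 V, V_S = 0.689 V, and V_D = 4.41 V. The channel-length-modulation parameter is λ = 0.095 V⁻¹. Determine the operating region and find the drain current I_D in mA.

Saturation; I_D = 1.17 mA

V_GS = V_G − V_S = 4.27 − 0.689 = 3.58 V; V_DS = V_D − V_S = 4.41 − 0.689 = 3.72 V.
k_n = μ_nC_ox · (W/L) = 0.29 mA/V².
V_ov = V_GS − V_TN = 3.58 − 1.14 = 2.44 V.
Since V_DS = 3.72 V ≥ V_ov = 2.44 V, the device is in saturation.
I_D = ½ k_n V_ov² (1 + λ V_DS) = 0.5 × 0.29 × 2.44² × (1 + 0.095 × 3.72) = 1.17 mA.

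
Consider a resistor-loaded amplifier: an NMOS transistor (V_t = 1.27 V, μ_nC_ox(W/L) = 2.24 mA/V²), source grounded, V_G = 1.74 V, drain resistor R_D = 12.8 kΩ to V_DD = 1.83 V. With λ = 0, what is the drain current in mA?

I_D = 0.131 mA

V_GS = V_G = 1.74 V, so V_ov = 1.74 − 1.27 = 0.47 V.
Assume saturation: I_D = ½ k_n V_ov² = 0.5 × 2.24 × 0.47² = 0.247 mA, giving V_DS = V_DD − I_D R_D = 1.83 − 0.247 × 12.8 = -1.34 V.
But -1.34 V < V_ov = 0.47 V, so the device is actually in triode.
In triode I_D = k_n[V_ov V_DS − ½ V_DS²] and I_D = (V_DD − V_DS)/R_D. Equating: 14.3 V_DS² − 14.48 V_DS + 1.83 = 0, giving V_DS = 0.148 V (the root below V_ov).
I_D = (1.83 − 0.148) / 12.8 = 0.131 mA.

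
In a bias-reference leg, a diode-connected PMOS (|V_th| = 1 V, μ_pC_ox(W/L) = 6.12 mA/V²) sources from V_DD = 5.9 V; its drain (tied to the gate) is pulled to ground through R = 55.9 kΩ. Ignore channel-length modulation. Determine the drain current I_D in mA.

I_D = 0.0847 mA

With gate tied to drain, V_SG = V_SD ≥ V_SG − |V_th|, so the device is in saturation.
KCL at the drain: ½ k_p (V_SG − |V_th|)² = (V_DD − V_SG)/R.
Let x = V_SG − 1. Then 171 x² + x − 4.9 = 0, giving x = 0.166 V (positive root), so V_SG = 1.17 V.
I_D = (V_DD − V_SG)/R = (5.9 − 1.17) / 55.9 = 0.0847 mA.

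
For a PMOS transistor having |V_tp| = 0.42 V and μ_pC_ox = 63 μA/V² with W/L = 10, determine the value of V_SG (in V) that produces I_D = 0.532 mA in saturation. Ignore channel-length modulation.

k_p = μ_pC_ox · (W/L) = 0.63 mA/V².
In saturation I_D = ½ k_p (V_SG − |V_tp|)², so V_SG − |V_tp| = √(2 I_D / k_p) = √(2 × 0.532 / 0.63) = 1.3 V.
V_SG = 0.42 + 1.3 = 1.72 V.

V_SG = 1.72 V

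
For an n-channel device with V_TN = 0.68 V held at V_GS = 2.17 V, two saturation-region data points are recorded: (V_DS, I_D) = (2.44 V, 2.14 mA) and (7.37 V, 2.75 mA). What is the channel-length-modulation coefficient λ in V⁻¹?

λ = 0.0673 V⁻¹

With V_GS fixed, I_D ∝ (1 + λ V_DS) in saturation, so I_D2/I_D1 = (1 + λ V_DS2)/(1 + λ V_DS1).
2.75/2.14 = 1.285 = (1 + 7.37 λ)/(1 + 2.44 λ).
Solving: λ (I_D1 V_DS2 − I_D2 V_DS1) = I_D2 − I_D1, so λ = (2.75 − 2.14) / (2.14 × 7.37 − 2.75 × 2.44) = 0.61 / 9.06 = 0.0673 V⁻¹.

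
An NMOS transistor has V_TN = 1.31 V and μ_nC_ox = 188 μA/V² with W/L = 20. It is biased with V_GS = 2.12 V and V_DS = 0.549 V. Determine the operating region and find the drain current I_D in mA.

k_n = μ_nC_ox · (W/L) = 3.76 mA/V².
V_ov = V_GS − V_TN = 2.12 − 1.31 = 0.81 V.
Since V_DS = 0.549 V < V_ov = 0.81 V, the device is in the triode region.
I_D = k_n [V_ov · V_DS − ½ V_DS²] = 3.76 × [0.81 × 0.549 − 0.5 × 0.549²] = 1.11 mA.

Triode; I_D = 1.11 mA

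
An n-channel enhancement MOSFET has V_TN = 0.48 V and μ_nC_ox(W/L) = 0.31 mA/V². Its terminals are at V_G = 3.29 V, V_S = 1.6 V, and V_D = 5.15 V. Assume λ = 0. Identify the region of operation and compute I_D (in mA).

V_GS = V_G − V_S = 3.29 − 1.6 = 1.69 V; V_DS = V_D − V_S = 5.15 − 1.6 = 3.55 V.
V_ov = V_GS − V_TN = 1.69 − 0.48 = 1.21 V.
Since V_DS = 3.55 V ≥ V_ov = 1.21 V, the device is in saturation.
I_D = ½ k_n V_ov² = 0.5 × 0.31 × 1.21² = 0.227 mA.

Saturation; I_D = 0.227 mA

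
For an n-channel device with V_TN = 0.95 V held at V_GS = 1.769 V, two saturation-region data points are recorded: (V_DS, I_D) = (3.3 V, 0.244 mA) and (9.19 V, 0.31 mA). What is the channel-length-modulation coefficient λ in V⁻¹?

With V_GS fixed, I_D ∝ (1 + λ V_DS) in saturation, so I_D2/I_D1 = (1 + λ V_DS2)/(1 + λ V_DS1).
0.31/0.244 = 1.27 = (1 + 9.19 λ)/(1 + 3.3 λ).
Solving: λ (I_D1 V_DS2 − I_D2 V_DS1) = I_D2 − I_D1, so λ = (0.31 − 0.244) / (0.244 × 9.19 − 0.31 × 3.3) = 0.066 / 1.22 = 0.0541 V⁻¹.

λ = 0.0541 V⁻¹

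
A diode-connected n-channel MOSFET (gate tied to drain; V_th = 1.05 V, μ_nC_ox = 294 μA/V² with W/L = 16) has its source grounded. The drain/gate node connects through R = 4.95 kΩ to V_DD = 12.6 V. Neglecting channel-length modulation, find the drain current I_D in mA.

With gate tied to drain, V_GS = V_DS ≥ V_GS − V_th, so the device is in saturation.
k_n = μ_nC_ox · (W/L) = 4.704 mA/V².
KCL at the drain: ½ k_n (V_GS − V_th)² = (V_DD − V_GS)/R.
Let x = V_GS − 1.05. Then 11.6 x² + x − 11.55 = 0, giving x = 0.954 V (positive root), so V_GS = 2 V.
I_D = (V_DD − V_GS)/R = (12.6 − 2) / 4.95 = 2.14 mA.

I_D = 2.14 mA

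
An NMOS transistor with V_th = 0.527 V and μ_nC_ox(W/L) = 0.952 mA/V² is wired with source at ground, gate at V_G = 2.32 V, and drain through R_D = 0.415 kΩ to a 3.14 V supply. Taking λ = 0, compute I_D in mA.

V_GS = V_G = 2.32 V, so V_ov = 2.32 − 0.527 = 1.79 V.
Assume saturation: I_D = ½ k_n V_ov² = 0.5 × 0.952 × 1.79² = 1.53 mA, giving V_DS = V_DD − I_D R_D = 3.14 − 1.53 × 0.415 = 2.5 V.
V_DS = 2.5 V ≥ V_ov = 1.79 V, confirming saturation.

I_D = 1.53 mA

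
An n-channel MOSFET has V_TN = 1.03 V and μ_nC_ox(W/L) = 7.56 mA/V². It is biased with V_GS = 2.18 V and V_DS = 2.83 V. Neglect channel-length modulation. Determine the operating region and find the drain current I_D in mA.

Saturation; I_D = 5.00 mA

V_ov = V_GS − V_TN = 2.18 − 1.03 = 1.15 V.
Since V_DS = 2.83 V ≥ V_ov = 1.15 V, the device is in saturation.
I_D = ½ k_n V_ov² = 0.5 × 7.56 × 1.15² = 5 mA.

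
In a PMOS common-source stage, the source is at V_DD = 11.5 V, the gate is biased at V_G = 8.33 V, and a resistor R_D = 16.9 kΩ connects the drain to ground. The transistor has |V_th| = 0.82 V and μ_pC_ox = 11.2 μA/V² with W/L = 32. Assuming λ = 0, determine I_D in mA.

V_SG = V_DD − V_G = 11.5 − 8.33 = 3.17 V, so V_ov = 3.17 − 0.82 = 2.35 V.
k_p = μ_pC_ox · (W/L) = 0.3584 mA/V².
Assume saturation: I_D = ½ k_p V_ov² = 0.5 × 0.3584 × 2.35² = 0.99 mA, giving V_SD = V_DD − I_D R_D = 11.5 − 0.99 × 16.9 = -5.22 V.
But -5.22 V < V_ov = 2.35 V, so the device is actually in triode.
In triode I_D = k_p[V_ov V_SD − ½ V_SD²] and I_D = (V_DD − V_SD)/R_D. Equating: 3.03 V_SD² − 15.23 V_SD + 11.5 = 0, giving V_SD = 0.925 V (the root below V_ov).
I_D = (11.5 − 0.925) / 16.9 = 0.626 mA.

I_D = 0.626 mA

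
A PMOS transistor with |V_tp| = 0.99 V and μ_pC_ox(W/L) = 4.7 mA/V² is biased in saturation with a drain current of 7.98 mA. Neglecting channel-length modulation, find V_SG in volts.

V_SG = 2.83 V

In saturation I_D = ½ k_p (V_SG − |V_tp|)², so V_SG − |V_tp| = √(2 I_D / k_p) = √(2 × 7.98 / 4.7) = 1.84 V.
V_SG = 0.99 + 1.84 = 2.83 V.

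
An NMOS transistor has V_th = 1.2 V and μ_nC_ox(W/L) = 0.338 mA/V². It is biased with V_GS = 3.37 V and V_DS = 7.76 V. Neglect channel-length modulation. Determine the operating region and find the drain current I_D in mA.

V_ov = V_GS − V_th = 3.37 − 1.2 = 2.17 V.
Since V_DS = 7.76 V ≥ V_ov = 2.17 V, the device is in saturation.
I_D = ½ k_n V_ov² = 0.5 × 0.338 × 2.17² = 0.796 mA.

Saturation; I_D = 0.796 mA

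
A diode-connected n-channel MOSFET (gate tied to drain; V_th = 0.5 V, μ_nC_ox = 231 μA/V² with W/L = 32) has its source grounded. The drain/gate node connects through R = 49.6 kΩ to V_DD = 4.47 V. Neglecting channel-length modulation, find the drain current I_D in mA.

I_D = 0.0771 mA

With gate tied to drain, V_GS = V_DS ≥ V_GS − V_th, so the device is in saturation.
k_n = μ_nC_ox · (W/L) = 7.392 mA/V².
KCL at the drain: ½ k_n (V_GS − V_th)² = (V_DD − V_GS)/R.
Let x = V_GS − 0.5. Then 183 x² + x − 3.97 = 0, giving x = 0.144 V (positive root), so V_GS = 0.644 V.
I_D = (V_DD − V_GS)/R = (4.47 − 0.644) / 49.6 = 0.0771 mA.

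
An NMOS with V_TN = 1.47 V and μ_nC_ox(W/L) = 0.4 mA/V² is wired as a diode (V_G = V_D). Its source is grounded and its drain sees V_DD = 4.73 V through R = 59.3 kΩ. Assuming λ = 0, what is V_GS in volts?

V_GS = 1.95 V

With gate tied to drain, V_GS = V_DS ≥ V_GS − V_TN, so the device is in saturation.
KCL at the drain: ½ k_n (V_GS − V_TN)² = (V_DD − V_GS)/R.
Let x = V_GS − 1.47. Then 11.9 x² + x − 3.26 = 0, giving x = 0.484 V (positive root), so V_GS = 1.95 V.
I_D = (V_DD − V_GS)/R = (4.73 − 1.95) / 59.3 = 0.0468 mA.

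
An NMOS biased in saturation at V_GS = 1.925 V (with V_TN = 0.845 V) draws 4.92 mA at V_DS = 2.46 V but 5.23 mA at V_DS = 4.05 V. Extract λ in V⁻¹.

λ = 0.0439 V⁻¹

With V_GS fixed, I_D ∝ (1 + λ V_DS) in saturation, so I_D2/I_D1 = (1 + λ V_DS2)/(1 + λ V_DS1).
5.23/4.92 = 1.063 = (1 + 4.05 λ)/(1 + 2.46 λ).
Solving: λ (I_D1 V_DS2 − I_D2 V_DS1) = I_D2 − I_D1, so λ = (5.23 − 4.92) / (4.92 × 4.05 − 5.23 × 2.46) = 0.31 / 7.06 = 0.0439 V⁻¹.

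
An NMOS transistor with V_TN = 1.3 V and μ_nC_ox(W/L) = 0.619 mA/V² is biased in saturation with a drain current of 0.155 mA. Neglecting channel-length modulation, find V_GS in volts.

V_GS = 2.01 V

In saturation I_D = ½ k_n (V_GS − V_TN)², so V_GS − V_TN = √(2 I_D / k_n) = √(2 × 0.155 / 0.619) = 0.708 V.
V_GS = 1.3 + 0.708 = 2.01 V.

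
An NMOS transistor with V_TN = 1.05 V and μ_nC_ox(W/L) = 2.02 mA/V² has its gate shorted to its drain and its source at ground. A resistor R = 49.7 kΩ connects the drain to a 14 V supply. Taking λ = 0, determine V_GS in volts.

V_GS = 1.55 V

With gate tied to drain, V_GS = V_DS ≥ V_GS − V_TN, so the device is in saturation.
KCL at the drain: ½ k_n (V_GS − V_TN)² = (V_DD − V_GS)/R.
Let x = V_GS − 1.05. Then 50.2 x² + x − 12.95 = 0, giving x = 0.498 V (positive root), so V_GS = 1.55 V.
I_D = (V_DD − V_GS)/R = (14 − 1.55) / 49.7 = 0.251 mA.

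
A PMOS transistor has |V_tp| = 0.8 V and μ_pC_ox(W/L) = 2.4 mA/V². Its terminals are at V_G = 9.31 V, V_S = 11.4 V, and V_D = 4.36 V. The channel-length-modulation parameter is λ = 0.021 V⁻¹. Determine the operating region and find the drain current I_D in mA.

V_SG = V_S − V_G = 11.4 − 9.31 = 2.09 V; V_SD = V_S − V_D = 11.4 − 4.36 = 7.04 V.
V_ov = V_SG − |V_tp| = 2.09 − 0.8 = 1.29 V.
Since V_SD = 7.04 V ≥ V_ov = 1.29 V, the device is in saturation.
I_D = ½ k_p V_ov² (1 + λ V_SD) = 0.5 × 2.4 × 1.29² × (1 + 0.021 × 7.04) = 2.29 mA.

Saturation; I_D = 2.29 mA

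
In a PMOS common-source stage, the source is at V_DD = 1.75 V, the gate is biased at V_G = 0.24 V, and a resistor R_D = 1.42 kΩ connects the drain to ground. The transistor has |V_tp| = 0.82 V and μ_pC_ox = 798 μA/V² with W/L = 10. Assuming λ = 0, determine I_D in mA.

I_D = 1.07 mA

V_SG = V_DD − V_G = 1.75 − 0.24 = 1.51 V, so V_ov = 1.51 − 0.82 = 0.69 V.
k_p = μ_pC_ox · (W/L) = 7.98 mA/V².
Assume saturation: I_D = ½ k_p V_ov² = 0.5 × 7.98 × 0.69² = 1.9 mA, giving V_SD = V_DD − I_D R_D = 1.75 − 1.9 × 1.42 = -0.947 V.
But -0.947 V < V_ov = 0.69 V, so the device is actually in triode.
In triode I_D = k_p[V_ov V_SD − ½ V_SD²] and I_D = (V_DD − V_SD)/R_D. Equating: 5.67 V_SD² − 8.819 V_SD + 1.75 = 0, giving V_SD = 0.233 V (the root below V_ov).
I_D = (1.75 − 0.233) / 1.42 = 1.07 mA.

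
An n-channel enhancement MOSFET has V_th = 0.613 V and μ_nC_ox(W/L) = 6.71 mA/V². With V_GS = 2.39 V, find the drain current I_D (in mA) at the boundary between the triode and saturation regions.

At the boundary V_DS = V_ov = V_GS − V_th = 2.39 − 0.613 = 1.78 V.
I_D = ½ k_n V_ov² = 0.5 × 6.71 × 1.78² = 10.6 mA.

I_D = 10.6 mA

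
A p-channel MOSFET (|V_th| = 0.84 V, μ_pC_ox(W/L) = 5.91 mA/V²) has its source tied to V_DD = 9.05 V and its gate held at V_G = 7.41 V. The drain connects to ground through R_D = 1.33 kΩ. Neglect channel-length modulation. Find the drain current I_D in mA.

I_D = 1.89 mA

V_SG = V_DD − V_G = 9.05 − 7.41 = 1.64 V, so V_ov = 1.64 − 0.84 = 0.8 V.
Assume saturation: I_D = ½ k_p V_ov² = 0.5 × 5.91 × 0.8² = 1.89 mA, giving V_SD = V_DD − I_D R_D = 9.05 − 1.89 × 1.33 = 6.53 V.
V_SD = 6.53 V ≥ V_ov = 0.8 V, confirming saturation.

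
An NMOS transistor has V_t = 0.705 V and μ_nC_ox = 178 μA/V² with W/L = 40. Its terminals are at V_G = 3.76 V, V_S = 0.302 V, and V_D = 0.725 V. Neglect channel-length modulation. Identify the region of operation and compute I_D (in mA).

Triode; I_D = 7.65 mA

V_GS = V_G − V_S = 3.76 − 0.302 = 3.46 V; V_DS = V_D − V_S = 0.725 − 0.302 = 0.423 V.
k_n = μ_nC_ox · (W/L) = 7.12 mA/V².
V_ov = V_GS − V_t = 3.46 − 0.705 = 2.75 V.
Since V_DS = 0.423 V < V_ov = 2.75 V, the device is in the triode region.
I_D = k_n [V_ov · V_DS − ½ V_DS²] = 7.12 × [2.75 × 0.423 − 0.5 × 0.423²] = 7.65 mA.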